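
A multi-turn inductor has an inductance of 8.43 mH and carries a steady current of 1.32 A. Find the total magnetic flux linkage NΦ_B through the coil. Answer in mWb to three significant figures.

NΦ_B ≈ 11.1 mWb

From L = NΦ_B/I, the flux linkage is NΦ_B = LI.
NΦ_B = (8.430×10^-3 H)(1.32 A) = 1.113×10^-2 Wb.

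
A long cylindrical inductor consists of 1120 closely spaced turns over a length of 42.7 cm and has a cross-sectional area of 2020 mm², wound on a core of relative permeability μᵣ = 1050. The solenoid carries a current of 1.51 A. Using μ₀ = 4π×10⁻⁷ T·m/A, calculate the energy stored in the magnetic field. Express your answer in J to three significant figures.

A = 2020 mm² = 2.020×10^-3 m².
L = μ₀μᵣN²A/ℓ = (4π×10⁻⁷)(1050)(1120)²(2.020×10^-3)/(0.427) = 7.83 H.
U = ½LI² = ½(7.83)(1.51)² = 8.927 J.

U ≈ 8.93 J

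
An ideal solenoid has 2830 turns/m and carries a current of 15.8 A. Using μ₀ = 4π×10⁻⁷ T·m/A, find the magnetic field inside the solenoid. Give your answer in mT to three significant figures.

Inside a long solenoid, B = μ₀nI.
B = (4π×10⁻⁷)(2.830×10^3 m⁻¹)(15.8 A) = 5.619×10^-2 T.

B ≈ 56.2 mT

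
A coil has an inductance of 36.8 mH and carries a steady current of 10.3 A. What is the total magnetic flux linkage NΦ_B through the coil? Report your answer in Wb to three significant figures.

NΦ_B ≈ 0.379 Wb

From L = NΦ_B/I, the flux linkage is NΦ_B = LI.
NΦ_B = (3.680×10^-2 H)(10.3 A) = 0.379 Wb.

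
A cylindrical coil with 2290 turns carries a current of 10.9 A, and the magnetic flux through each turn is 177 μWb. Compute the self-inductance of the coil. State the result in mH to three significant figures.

L ≈ 37.2 mH

Self-inductance is defined by L = NΦ_B/I (flux linkage over current).
L = (2290)(1.770×10^-4 Wb)/(10.9 A) = 3.719×10^-2 H.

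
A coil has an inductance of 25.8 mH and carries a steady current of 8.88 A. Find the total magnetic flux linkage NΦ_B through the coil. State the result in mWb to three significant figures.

NΦ_B ≈ 229 mWb

From L = NΦ_B/I, the flux linkage is NΦ_B = LI.
NΦ_B = (2.580×10^-2 H)(8.88 A) = 0.2291 Wb.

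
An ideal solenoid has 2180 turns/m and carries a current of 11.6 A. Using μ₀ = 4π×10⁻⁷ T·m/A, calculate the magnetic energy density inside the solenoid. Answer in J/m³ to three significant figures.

u ≈ 402 J/m³

B = μ₀nI = (4π×10⁻⁷)(2.180×10^3)(11.6) = 3.178×10^-2 T.
u = B²/(2μ₀) = (3.178×10^-2)²/(2×4π×10⁻⁷) = 401.8 J/m³.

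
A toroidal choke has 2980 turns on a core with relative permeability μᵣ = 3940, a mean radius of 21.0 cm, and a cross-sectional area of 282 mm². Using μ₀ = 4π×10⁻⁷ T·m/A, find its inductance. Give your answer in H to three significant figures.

L ≈ 9.40 H

For a thin toroid, L = μ₀μᵣN²A/(2πR).
L = (4π×10⁻⁷)(3940)(2980)²(2.820×10^-4) / (2π×0.21 m) = 9.397 H.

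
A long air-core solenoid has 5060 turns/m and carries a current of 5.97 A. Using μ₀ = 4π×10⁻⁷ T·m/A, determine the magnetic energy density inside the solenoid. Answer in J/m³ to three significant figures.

u ≈ 573 J/m³

B = μ₀nI = (4π×10⁻⁷)(5.060×10^3)(5.97) = 3.796×10^-2 T.
u = B²/(2μ₀) = (3.796×10^-2)²/(2×4π×10⁻⁷) = 573.4 J/m³.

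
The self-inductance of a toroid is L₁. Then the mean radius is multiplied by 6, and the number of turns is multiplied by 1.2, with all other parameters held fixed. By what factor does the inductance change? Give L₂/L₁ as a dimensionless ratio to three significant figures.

L₂/L₁ = 0.240

For a toroid, L ∝ μᵣN²A/R.
L₂/L₁ = (6)^-1 × (1.2)^2 = 0.240.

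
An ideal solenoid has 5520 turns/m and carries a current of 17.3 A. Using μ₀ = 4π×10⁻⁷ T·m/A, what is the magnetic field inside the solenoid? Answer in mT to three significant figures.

B ≈ 120 mT

Inside a long solenoid, B = μ₀nI.
B = (4π×10⁻⁷)(5.520×10^3 m⁻¹)(17.3 A) = 0.12 T.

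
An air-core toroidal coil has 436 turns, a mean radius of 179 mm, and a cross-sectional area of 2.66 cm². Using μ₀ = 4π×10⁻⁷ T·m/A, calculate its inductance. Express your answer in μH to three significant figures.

L ≈ 56.5 μH

For a thin toroid, L = μ₀N²A/(2πR).
L = (4π×10⁻⁷)(436)²(2.660×10^-4) / (2π×0.179 m) = 5.650×10^-5 H.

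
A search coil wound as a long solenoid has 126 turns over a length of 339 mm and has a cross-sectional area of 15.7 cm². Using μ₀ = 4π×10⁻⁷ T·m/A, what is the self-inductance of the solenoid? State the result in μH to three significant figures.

A = 15.7 cm² = 1.570×10^-3 m².
For a long solenoid, L = μ₀N²A/ℓ.
L = (4π×10⁻⁷)(126)²(1.570×10^-3)/(0.339 m) = 9.240×10^-5 H.

L ≈ 92.4 μH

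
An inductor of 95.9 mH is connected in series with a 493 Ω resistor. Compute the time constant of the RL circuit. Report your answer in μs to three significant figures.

τ ≈ 195 μs

τ = L/R = (9.590×10^-2 H)/(493 Ω) = 1.945×10^-4 s.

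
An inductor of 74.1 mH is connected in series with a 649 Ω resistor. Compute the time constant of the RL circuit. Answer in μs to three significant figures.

τ = L/R = (7.410×10^-2 H)/(649 Ω) = 1.142×10^-4 s.

τ ≈ 114 μs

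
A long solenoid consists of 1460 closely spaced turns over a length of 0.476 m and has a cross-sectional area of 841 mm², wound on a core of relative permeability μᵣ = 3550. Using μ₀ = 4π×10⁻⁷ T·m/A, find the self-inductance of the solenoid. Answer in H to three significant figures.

A = 841 mm² = 8.410×10^-4 m².
For a long solenoid, L = μ₀μᵣN²A/ℓ.
L = (4π×10⁻⁷)(3550)(1460)²(8.410×10^-4)/(0.476 m) = 16.8 H.

L ≈ 16.8 H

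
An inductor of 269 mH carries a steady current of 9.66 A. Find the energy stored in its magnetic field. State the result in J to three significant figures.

U ≈ 12.6 J

Stored magnetic energy: U = ½LI².
U = ½(0.269 H)(9.66 A)² = 12.55 J.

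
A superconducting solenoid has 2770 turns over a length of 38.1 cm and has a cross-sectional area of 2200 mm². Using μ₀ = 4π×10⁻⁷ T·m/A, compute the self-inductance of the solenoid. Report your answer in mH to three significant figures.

L ≈ 55.7 mH

A = 2200 mm² = 2.200×10^-3 m².
For a long solenoid, L = μ₀N²A/ℓ.
L = (4π×10⁻⁷)(2770)²(2.200×10^-3)/(0.381 m) = 5.568×10^-2 H.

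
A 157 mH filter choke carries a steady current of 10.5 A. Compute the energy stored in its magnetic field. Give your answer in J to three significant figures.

U ≈ 8.65 J

Stored magnetic energy: U = ½LI².
U = ½(0.157 H)(10.5 A)² = 8.6546 J.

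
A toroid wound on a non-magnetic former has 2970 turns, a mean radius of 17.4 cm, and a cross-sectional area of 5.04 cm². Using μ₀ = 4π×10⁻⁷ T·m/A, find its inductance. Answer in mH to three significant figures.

L ≈ 5.11 mH

For a thin toroid, L = μ₀N²A/(2πR).
L = (4π×10⁻⁷)(2970)²(5.040×10^-4) / (2π×0.174 m) = 5.110×10^-3 H.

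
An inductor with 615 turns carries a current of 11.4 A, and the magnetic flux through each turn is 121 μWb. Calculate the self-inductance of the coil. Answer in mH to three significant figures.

L ≈ 6.53 mH

Self-inductance is defined by L = NΦ_B/I (flux linkage over current).
L = (615)(1.210×10^-4 Wb)/(11.4 A) = 6.528×10^-3 H.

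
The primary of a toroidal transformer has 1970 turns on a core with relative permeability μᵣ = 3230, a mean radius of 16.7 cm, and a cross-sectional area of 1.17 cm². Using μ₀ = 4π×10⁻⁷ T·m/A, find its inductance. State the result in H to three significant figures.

L ≈ 1.76 H

For a thin toroid, L = μ₀μᵣN²A/(2πR).
L = (4π×10⁻⁷)(3230)(1970)²(1.170×10^-4) / (2π×0.167 m) = 1.756 H.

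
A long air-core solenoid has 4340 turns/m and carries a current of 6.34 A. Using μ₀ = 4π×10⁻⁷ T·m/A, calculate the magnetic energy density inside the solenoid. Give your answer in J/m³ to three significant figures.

u ≈ 476 J/m³

B = μ₀nI = (4π×10⁻⁷)(4.340×10^3)(6.34) = 3.458×10^-2 T.
u = B²/(2μ₀) = (3.458×10^-2)²/(2×4π×10⁻⁷) = 475.7 J/m³.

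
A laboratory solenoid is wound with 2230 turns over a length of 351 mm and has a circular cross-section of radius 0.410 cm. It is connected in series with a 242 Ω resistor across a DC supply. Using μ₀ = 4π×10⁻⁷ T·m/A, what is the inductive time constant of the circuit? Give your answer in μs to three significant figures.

A = πr² = π(4.100×10^-3 m)² = 5.281×10^-5 m².
L = μ₀N²A/ℓ = (4π×10⁻⁷)(2230)²(5.281×10^-5)/(0.351) = 9.402×10^-4 H.
τ = L/R = (9.402×10^-4)/(242) = 3.885×10^-6 s.

τ ≈ 3.89 μs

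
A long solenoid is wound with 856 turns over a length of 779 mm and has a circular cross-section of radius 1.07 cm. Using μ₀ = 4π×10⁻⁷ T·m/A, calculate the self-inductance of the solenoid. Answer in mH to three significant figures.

A = πr² = π(1.070×10^-2 m)² = 3.597×10^-4 m².
For a long solenoid, L = μ₀N²A/ℓ.
L = (4π×10⁻⁷)(856)²(3.597×10^-4)/(0.779 m) = 4.251×10^-4 H.

L ≈ 0.425 mH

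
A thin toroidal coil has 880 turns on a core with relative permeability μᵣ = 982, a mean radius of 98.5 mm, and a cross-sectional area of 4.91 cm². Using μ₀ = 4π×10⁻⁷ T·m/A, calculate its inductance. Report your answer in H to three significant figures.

For a thin toroid, L = μ₀μᵣN²A/(2πR).
L = (4π×10⁻⁷)(982)(880)²(4.910×10^-4) / (2π×9.850×10^-2 m) = 0.7581 H.

L ≈ 0.758 H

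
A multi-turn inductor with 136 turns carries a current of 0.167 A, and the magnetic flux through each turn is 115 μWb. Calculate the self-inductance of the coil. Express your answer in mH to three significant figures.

Self-inductance is defined by L = NΦ_B/I (flux linkage over current).
L = (136)(1.150×10^-4 Wb)/(0.167 A) = 9.365×10^-2 H.

L ≈ 93.7 mH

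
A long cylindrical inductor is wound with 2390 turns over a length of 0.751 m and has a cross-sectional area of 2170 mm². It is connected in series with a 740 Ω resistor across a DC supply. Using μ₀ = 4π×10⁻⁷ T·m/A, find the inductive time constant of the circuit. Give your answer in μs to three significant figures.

A = 2170 mm² = 2.170×10^-3 m².
L = μ₀N²A/ℓ = (4π×10⁻⁷)(2390)²(2.170×10^-3)/(0.751) = 2.074×10^-2 H.
τ = L/R = (2.074×10^-2)/(740) = 2.803×10^-5 s.

τ ≈ 28.0 μs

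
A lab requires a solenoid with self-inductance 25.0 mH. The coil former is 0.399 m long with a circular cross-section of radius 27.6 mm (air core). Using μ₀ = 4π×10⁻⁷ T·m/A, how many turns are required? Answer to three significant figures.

A = πr² = π(2.760×10^-2 m)² = 2.393×10^-3 m².
From L = μ₀N²A/ℓ, N = √(Lℓ / (μ₀A)).
N = √[(2.500×10^-2)(0.399) / ((4π×10⁻⁷)×2.393×10^-3)] = √(3.317×10^6) ≈ 1821.2.

N ≈ 1820 turns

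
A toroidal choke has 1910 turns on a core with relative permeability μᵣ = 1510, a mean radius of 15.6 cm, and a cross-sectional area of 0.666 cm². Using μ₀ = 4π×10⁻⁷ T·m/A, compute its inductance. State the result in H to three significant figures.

For a thin toroid, L = μ₀μᵣN²A/(2πR).
L = (4π×10⁻⁷)(1510)(1910)²(6.660×10^-5) / (2π×0.156 m) = 0.4704 H.

L ≈ 0.470 H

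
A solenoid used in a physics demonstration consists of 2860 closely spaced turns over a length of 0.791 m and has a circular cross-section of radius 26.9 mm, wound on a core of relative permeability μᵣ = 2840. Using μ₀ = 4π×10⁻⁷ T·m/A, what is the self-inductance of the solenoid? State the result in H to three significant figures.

A = πr² = π(2.690×10^-2 m)² = 2.273×10^-3 m².
For a long solenoid, L = μ₀μᵣN²A/ℓ.
L = (4π×10⁻⁷)(2840)(2860)²(2.273×10^-3)/(0.791 m) = 83.9 H.

L ≈ 83.9 H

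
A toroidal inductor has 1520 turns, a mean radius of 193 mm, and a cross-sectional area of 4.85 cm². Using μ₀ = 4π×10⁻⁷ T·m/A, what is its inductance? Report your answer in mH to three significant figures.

L ≈ 1.16 mH

For a thin toroid, L = μ₀N²A/(2πR).
L = (4π×10⁻⁷)(1520)²(4.850×10^-4) / (2π×0.193 m) = 1.161×10^-3 H.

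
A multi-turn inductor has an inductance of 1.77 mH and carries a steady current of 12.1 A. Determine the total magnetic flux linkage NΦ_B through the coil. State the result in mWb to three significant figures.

NΦ_B ≈ 21.4 mWb

From L = NΦ_B/I, the flux linkage is NΦ_B = LI.
NΦ_B = (1.770×10^-3 H)(12.1 A) = 2.142×10^-2 Wb.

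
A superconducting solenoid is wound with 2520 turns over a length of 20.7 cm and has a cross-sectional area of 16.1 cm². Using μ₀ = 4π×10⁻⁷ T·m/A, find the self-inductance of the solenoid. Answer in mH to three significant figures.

A = 16.1 cm² = 1.610×10^-3 m².
For a long solenoid, L = μ₀N²A/ℓ.
L = (4π×10⁻⁷)(2520)²(1.610×10^-3)/(0.207 m) = 6.207×10^-2 H.

L ≈ 62.1 mH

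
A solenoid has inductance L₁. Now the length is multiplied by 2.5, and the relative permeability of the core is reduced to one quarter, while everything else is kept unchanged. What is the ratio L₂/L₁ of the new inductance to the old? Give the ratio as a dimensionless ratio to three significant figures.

For a solenoid, L ∝ μᵣN²A/ℓ.
L₂/L₁ = (2.5)^-1 × (0.25) = 0.100.

L₂/L₁ = 0.100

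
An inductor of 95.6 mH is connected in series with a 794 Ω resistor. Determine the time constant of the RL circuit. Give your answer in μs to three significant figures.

τ ≈ 120 μs

τ = L/R = (9.560×10^-2 H)/(794 Ω) = 1.204×10^-4 s.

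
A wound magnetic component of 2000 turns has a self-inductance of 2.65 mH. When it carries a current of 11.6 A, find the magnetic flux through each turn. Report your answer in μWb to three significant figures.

From L = NΦ_B/I, the flux per turn is Φ_B = LI/N.
Φ_B = (2.650×10^-3 H)(11.6 A)/2000 = 1.537×10^-5 Wb.

Φ_B ≈ 15.4 μWb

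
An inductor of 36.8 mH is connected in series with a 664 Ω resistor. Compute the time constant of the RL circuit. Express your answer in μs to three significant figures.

τ = L/R = (3.680×10^-2 H)/(664 Ω) = 5.542×10^-5 s.

τ ≈ 55.4 μs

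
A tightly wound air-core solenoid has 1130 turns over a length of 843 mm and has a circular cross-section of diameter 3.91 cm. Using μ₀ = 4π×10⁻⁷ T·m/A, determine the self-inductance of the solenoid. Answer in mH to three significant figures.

L ≈ 2.29 mH

A = π(d/2)² = π(1.955×10^-2 m)² = 1.201×10^-3 m².
For a long solenoid, L = μ₀N²A/ℓ.
L = (4π×10⁻⁷)(1130)²(1.201×10^-3)/(0.843 m) = 2.286×10^-3 H.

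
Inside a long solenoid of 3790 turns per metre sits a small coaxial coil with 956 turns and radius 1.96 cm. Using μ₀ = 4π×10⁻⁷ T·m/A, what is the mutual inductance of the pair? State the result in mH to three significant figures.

M ≈ 5.50 mH

The outer solenoid produces a uniform field B₁ = μ₀n₁I₁ across the inner coil,
so the flux linkage is N₂Φ = N₂B₁A₂ = μ₀n₁N₂A₂·I₁, giving M = μ₀n₁N₂A₂.
A₂ = πr² = π(1.960×10^-2 m)² = 1.207×10^-3 m².
M = (4π×10⁻⁷)(3790)(956)(1.207×10^-3) = 5.495×10^-3 H.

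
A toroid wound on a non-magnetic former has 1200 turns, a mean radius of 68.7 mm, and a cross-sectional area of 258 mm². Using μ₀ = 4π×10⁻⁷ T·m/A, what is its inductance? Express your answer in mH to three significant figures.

L ≈ 1.08 mH

For a thin toroid, L = μ₀N²A/(2πR).
L = (4π×10⁻⁷)(1200)²(2.580×10^-4) / (2π×6.870×10^-2 m) = 1.082×10^-3 H.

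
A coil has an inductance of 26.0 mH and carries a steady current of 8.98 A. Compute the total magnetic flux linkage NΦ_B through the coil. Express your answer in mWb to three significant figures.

NΦ_B ≈ 233 mWb

From L = NΦ_B/I, the flux linkage is NΦ_B = LI.
NΦ_B = (2.600×10^-2 H)(8.98 A) = 0.23348 Wb.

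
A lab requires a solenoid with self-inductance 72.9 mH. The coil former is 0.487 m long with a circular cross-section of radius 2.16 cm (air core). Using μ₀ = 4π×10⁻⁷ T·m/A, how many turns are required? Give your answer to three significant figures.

A = πr² = π(2.160×10^-2 m)² = 1.466×10^-3 m².
From L = μ₀N²A/ℓ, N = √(Lℓ / (μ₀A)).
N = √[(7.290×10^-2)(0.487) / ((4π×10⁻⁷)×1.466×10^-3)] = √(1.927×10^7) ≈ 4390.3.

N ≈ 4390 turns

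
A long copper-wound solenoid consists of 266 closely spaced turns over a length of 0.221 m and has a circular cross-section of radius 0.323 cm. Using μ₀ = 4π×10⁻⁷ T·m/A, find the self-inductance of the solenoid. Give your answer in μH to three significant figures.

A = πr² = π(3.230×10^-3 m)² = 3.278×10^-5 m².
For a long solenoid, L = μ₀N²A/ℓ.
L = (4π×10⁻⁷)(266)²(3.278×10^-5)/(0.221 m) = 1.319×10^-5 H.

L ≈ 13.2 μH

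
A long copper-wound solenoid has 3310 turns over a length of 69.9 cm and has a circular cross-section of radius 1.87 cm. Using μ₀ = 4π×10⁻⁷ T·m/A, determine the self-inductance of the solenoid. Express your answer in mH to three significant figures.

A = πr² = π(1.870×10^-2 m)² = 1.099×10^-3 m².
For a long solenoid, L = μ₀N²A/ℓ.
L = (4π×10⁻⁷)(3310)²(1.099×10^-3)/(0.699 m) = 2.164×10^-2 H.

L ≈ 21.6 mH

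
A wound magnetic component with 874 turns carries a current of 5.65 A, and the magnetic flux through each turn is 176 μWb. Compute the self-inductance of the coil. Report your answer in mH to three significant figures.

L ≈ 27.2 mH

Self-inductance is defined by L = NΦ_B/I (flux linkage over current).
L = (874)(1.760×10^-4 Wb)/(5.65 A) = 2.723×10^-2 H.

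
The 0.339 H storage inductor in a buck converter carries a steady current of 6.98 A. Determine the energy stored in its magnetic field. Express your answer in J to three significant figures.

U ≈ 8.26 J

Stored magnetic energy: U = ½LI².
U = ½(0.339 H)(6.98 A)² = 8.258 J.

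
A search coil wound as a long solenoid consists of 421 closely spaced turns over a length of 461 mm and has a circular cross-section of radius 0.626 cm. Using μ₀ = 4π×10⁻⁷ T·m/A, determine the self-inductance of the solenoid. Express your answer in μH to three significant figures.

L ≈ 59.5 μH

A = πr² = π(6.260×10^-3 m)² = 1.231×10^-4 m².
For a long solenoid, L = μ₀N²A/ℓ.
L = (4π×10⁻⁷)(421)²(1.231×10^-4)/(0.461 m) = 5.948×10^-5 H.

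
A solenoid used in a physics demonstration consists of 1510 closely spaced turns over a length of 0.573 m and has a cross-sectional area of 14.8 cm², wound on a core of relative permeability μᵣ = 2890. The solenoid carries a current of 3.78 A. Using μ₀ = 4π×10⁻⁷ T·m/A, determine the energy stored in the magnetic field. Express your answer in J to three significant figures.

U ≈ 153 J

A = 14.8 cm² = 1.480×10^-3 m².
L = μ₀μᵣN²A/ℓ = (4π×10⁻⁷)(2890)(1510)²(1.480×10^-3)/(0.573) = 21.39 H.
U = ½LI² = ½(21.39)(3.78)² = 152.8 J.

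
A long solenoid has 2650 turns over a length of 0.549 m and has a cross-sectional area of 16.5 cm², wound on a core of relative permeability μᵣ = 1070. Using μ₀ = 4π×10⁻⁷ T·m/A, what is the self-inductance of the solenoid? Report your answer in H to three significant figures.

A = 16.5 cm² = 1.650×10^-3 m².
For a long solenoid, L = μ₀μᵣN²A/ℓ.
L = (4π×10⁻⁷)(1070)(2650)²(1.650×10^-3)/(0.549 m) = 28.38 H.

L ≈ 28.4 H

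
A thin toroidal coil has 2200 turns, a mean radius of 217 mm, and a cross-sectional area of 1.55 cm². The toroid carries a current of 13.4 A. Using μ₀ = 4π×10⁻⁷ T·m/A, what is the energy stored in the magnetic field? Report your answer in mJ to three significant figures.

L = μ₀N²A/(2πR) = (4π×10⁻⁷)(2200)²(1.550×10^-4)/(2π×0.217) = 6.914×10^-4 H.
U = ½LI² = ½(6.914×10^-4)(13.4)² = 6.208×10^-2 J.

U ≈ 62.1 mJ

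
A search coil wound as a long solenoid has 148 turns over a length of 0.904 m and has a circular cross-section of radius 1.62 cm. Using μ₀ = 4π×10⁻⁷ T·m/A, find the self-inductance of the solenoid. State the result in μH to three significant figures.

A = πr² = π(1.620×10^-2 m)² = 8.2448×10^-4 m².
For a long solenoid, L = μ₀N²A/ℓ.
L = (4π×10⁻⁷)(148)²(8.2448×10^-4)/(0.904 m) = 2.510×10^-5 H.

L ≈ 25.1 μH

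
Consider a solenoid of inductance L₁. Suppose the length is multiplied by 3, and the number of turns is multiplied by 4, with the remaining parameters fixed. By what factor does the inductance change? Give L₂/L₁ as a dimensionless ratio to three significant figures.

L₂/L₁ = 5.33

For a solenoid, L ∝ μᵣN²A/ℓ.
L₂/L₁ = (3)^-1 × (4)^2 = 5.33.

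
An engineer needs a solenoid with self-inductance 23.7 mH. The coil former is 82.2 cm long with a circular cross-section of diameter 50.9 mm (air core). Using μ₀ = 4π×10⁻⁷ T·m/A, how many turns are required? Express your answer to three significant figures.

N ≈ 2760 turns

A = π(d/2)² = π(2.545×10^-2 m)² = 2.0348×10^-3 m².
From L = μ₀N²A/ℓ, N = √(Lℓ / (μ₀A)).
N = √[(2.370×10^-2)(0.822) / ((4π×10⁻⁷)×2.0348×10^-3)] = √(7.619×10^6) ≈ 2760.2.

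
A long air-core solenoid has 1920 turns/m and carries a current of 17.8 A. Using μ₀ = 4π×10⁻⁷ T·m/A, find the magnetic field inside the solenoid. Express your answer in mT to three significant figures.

B ≈ 42.9 mT

Inside a long solenoid, B = μ₀nI.
B = (4π×10⁻⁷)(1.920×10^3 m⁻¹)(17.8 A) = 4.2947×10^-2 T.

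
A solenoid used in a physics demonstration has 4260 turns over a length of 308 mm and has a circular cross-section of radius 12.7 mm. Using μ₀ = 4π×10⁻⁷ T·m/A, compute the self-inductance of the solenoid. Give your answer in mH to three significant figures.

A = πr² = π(1.270×10^-2 m)² = 5.067×10^-4 m².
For a long solenoid, L = μ₀N²A/ℓ.
L = (4π×10⁻⁷)(4260)²(5.067×10^-4)/(0.308 m) = 3.752×10^-2 H.

L ≈ 37.5 mH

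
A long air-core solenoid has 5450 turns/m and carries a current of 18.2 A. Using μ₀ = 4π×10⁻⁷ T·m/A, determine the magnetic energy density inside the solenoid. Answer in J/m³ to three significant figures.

B = μ₀nI = (4π×10⁻⁷)(5.450×10^3)(18.2) = 0.1246 T.
u = B²/(2μ₀) = (0.1246)²/(2×4π×10⁻⁷) = 6.182×10^3 J/m³.

u ≈ 6180 J/m³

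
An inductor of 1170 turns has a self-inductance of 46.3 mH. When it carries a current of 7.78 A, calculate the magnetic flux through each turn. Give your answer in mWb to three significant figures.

From L = NΦ_B/I, the flux per turn is Φ_B = LI/N.
Φ_B = (4.630×10^-2 H)(7.78 A)/1170 = 3.079×10^-4 Wb.

Φ_B ≈ 0.308 mWb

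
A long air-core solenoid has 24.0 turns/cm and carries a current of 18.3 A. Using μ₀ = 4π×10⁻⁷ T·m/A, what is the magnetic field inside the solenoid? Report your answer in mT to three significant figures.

B ≈ 55.2 mT

Inside a long solenoid, B = μ₀nI.
B = (4π×10⁻⁷)(2.400×10^3 m⁻¹)(18.3 A) = 5.519×10^-2 T.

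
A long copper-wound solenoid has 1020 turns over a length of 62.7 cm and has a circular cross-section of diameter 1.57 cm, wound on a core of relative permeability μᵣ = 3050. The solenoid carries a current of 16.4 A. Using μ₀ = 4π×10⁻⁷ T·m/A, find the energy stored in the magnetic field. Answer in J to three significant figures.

U ≈ 166 J

A = π(d/2)² = π(7.850×10^-3 m)² = 1.936×10^-4 m².
L = μ₀μᵣN²A/ℓ = (4π×10⁻⁷)(3050)(1020)²(1.936×10^-4)/(0.627) = 1.231 H.
U = ½LI² = ½(1.231)(16.4)² = 165.6 J.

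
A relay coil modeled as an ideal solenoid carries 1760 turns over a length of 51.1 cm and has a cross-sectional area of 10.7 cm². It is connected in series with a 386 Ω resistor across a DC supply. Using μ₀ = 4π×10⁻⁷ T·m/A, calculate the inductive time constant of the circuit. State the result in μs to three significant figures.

A = 10.7 cm² = 1.070×10^-3 m².
L = μ₀N²A/ℓ = (4π×10⁻⁷)(1760)²(1.070×10^-3)/(0.511) = 8.151×10^-3 H.
τ = L/R = (8.151×10^-3)/(386) = 2.112×10^-5 s.

τ ≈ 21.1 μs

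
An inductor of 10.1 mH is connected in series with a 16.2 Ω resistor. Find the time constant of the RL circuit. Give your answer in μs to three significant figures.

τ ≈ 623 μs

τ = L/R = (1.010×10^-2 H)/(16.2 Ω) = 6.2346×10^-4 s.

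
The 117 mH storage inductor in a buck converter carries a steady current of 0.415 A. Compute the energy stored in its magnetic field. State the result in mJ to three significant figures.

Stored magnetic energy: U = ½LI².
U = ½(0.117 H)(0.415 A)² = 1.008×10^-2 J.

U ≈ 10.1 mJ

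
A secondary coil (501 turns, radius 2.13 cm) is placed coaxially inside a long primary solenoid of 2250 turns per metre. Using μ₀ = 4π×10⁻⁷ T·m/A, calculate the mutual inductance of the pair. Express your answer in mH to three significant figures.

The outer solenoid produces a uniform field B₁ = μ₀n₁I₁ across the inner coil,
so the flux linkage is N₂Φ = N₂B₁A₂ = μ₀n₁N₂A₂·I₁, giving M = μ₀n₁N₂A₂.
A₂ = πr² = π(2.130×10^-2 m)² = 1.425×10^-3 m².
M = (4π×10⁻⁷)(2250)(501)(1.425×10^-3) = 2.019×10^-3 H.

M ≈ 2.02 mH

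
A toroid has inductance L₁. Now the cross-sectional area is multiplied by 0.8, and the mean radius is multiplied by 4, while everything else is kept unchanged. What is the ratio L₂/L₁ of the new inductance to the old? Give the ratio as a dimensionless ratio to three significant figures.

For a toroid, L ∝ μᵣN²A/R.
L₂/L₁ = (0.8) × (4)^-1 = 0.200.

L₂/L₁ = 0.200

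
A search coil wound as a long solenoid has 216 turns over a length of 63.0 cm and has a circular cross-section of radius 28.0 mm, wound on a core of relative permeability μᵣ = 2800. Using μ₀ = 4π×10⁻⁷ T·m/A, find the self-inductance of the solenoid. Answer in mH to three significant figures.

A = πr² = π(2.800×10^-2 m)² = 2.463×10^-3 m².
For a long solenoid, L = μ₀μᵣN²A/ℓ.
L = (4π×10⁻⁷)(2800)(216)²(2.463×10^-3)/(0.63 m) = 0.6418 H.

L ≈ 642 mH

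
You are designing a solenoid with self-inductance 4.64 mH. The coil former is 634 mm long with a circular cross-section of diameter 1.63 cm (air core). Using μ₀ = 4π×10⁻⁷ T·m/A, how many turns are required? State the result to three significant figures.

N ≈ 3350 turns

A = π(d/2)² = π(8.150×10^-3 m)² = 2.087×10^-4 m².
From L = μ₀N²A/ℓ, N = √(Lℓ / (μ₀A)).
N = √[(4.640×10^-3)(0.634) / ((4π×10⁻⁷)×2.087×10^-4)] = √(1.122×10^7) ≈ 3349.4.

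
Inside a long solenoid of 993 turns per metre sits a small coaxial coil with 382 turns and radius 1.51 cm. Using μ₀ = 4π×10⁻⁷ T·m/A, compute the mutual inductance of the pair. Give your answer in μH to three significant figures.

The outer solenoid produces a uniform field B₁ = μ₀n₁I₁ across the inner coil,
so the flux linkage is N₂Φ = N₂B₁A₂ = μ₀n₁N₂A₂·I₁, giving M = μ₀n₁N₂A₂.
A₂ = πr² = π(1.510×10^-2 m)² = 7.163×10^-4 m².
M = (4π×10⁻⁷)(993)(382)(7.163×10^-4) = 3.414×10^-4 H.

M ≈ 341 μH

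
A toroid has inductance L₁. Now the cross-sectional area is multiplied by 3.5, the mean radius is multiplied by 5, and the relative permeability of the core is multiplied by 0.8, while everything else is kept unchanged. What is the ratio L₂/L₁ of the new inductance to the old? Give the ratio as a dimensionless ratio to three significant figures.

For a toroid, L ∝ μᵣN²A/R.
L₂/L₁ = (3.5) × (5)^-1 × (0.8) = 0.560.

L₂/L₁ = 0.560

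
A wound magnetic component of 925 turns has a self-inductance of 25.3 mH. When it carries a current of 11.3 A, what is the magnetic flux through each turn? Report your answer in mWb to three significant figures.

From L = NΦ_B/I, the flux per turn is Φ_B = LI/N.
Φ_B = (2.530×10^-2 H)(11.3 A)/925 = 3.091×10^-4 Wb.

Φ_B ≈ 0.309 mWb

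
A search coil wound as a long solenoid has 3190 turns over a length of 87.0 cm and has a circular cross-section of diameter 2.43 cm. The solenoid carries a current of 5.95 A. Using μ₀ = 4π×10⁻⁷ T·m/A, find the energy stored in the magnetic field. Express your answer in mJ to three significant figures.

U ≈ 121 mJ

A = π(d/2)² = π(1.215×10^-2 m)² = 4.638×10^-4 m².
L = μ₀N²A/ℓ = (4π×10⁻⁷)(3190)²(4.638×10^-4)/(0.87) = 6.817×10^-3 H.
U = ½LI² = ½(6.817×10^-3)(5.95)² = 0.1207 J.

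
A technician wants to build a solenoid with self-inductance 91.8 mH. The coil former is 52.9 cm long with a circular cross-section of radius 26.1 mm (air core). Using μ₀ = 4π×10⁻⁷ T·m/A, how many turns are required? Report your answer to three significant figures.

A = πr² = π(2.610×10^-2 m)² = 2.140×10^-3 m².
From L = μ₀N²A/ℓ, N = √(Lℓ / (μ₀A)).
N = √[(9.180×10^-2)(0.529) / ((4π×10⁻⁷)×2.140×10^-3)] = √(1.806×10^7) ≈ 4249.4.

N ≈ 4250 turns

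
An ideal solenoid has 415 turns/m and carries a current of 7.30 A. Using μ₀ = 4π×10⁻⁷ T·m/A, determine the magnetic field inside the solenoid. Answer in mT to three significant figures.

B ≈ 3.81 mT

Inside a long solenoid, B = μ₀nI.
B = (4π×10⁻⁷)(415 m⁻¹)(7.30 A) = 3.807×10^-3 T.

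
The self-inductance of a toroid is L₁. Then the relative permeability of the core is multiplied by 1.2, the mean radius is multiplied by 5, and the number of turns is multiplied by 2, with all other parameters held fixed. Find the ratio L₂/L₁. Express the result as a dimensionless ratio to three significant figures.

L₂/L₁ = 0.960

For a toroid, L ∝ μᵣN²A/R.
L₂/L₁ = (1.2) × (5)^-1 × (2)^2 = 0.960.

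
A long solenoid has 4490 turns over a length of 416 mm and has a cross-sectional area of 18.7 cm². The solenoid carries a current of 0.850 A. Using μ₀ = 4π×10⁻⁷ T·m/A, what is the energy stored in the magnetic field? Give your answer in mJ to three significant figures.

U ≈ 41.1 mJ

A = 18.7 cm² = 1.870×10^-3 m².
L = μ₀N²A/ℓ = (4π×10⁻⁷)(4490)²(1.870×10^-3)/(0.416) = 0.1139 H.
U = ½LI² = ½(0.1139)(0.850)² = 4.114×10^-2 J.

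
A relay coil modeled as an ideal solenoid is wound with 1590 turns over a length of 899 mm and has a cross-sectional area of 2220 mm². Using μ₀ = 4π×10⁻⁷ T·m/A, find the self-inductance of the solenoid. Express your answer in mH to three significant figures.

L ≈ 7.85 mH

A = 2220 mm² = 2.220×10^-3 m².
For a long solenoid, L = μ₀N²A/ℓ.
L = (4π×10⁻⁷)(1590)²(2.220×10^-3)/(0.899 m) = 7.845×10^-3 H.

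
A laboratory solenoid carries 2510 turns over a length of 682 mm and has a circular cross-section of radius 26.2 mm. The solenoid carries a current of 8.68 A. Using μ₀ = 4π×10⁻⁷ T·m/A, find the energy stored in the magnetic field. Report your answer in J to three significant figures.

U ≈ 0.943 J

A = πr² = π(2.620×10^-2 m)² = 2.157×10^-3 m².
L = μ₀N²A/ℓ = (4π×10⁻⁷)(2510)²(2.157×10^-3)/(0.682) = 2.503×10^-2 H.
U = ½LI² = ½(2.503×10^-2)(8.68)² = 0.9431 J.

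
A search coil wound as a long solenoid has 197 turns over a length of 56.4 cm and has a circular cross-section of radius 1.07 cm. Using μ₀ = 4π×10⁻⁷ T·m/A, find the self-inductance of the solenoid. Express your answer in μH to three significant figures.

L ≈ 31.1 μH

A = πr² = π(1.070×10^-2 m)² = 3.597×10^-4 m².
For a long solenoid, L = μ₀N²A/ℓ.
L = (4π×10⁻⁷)(197)²(3.597×10^-4)/(0.564 m) = 3.110×10^-5 H.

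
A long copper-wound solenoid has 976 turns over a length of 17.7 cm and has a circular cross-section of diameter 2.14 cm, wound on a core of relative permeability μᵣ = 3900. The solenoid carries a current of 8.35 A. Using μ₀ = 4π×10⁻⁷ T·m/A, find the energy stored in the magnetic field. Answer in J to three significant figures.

U ≈ 331 J

A = π(d/2)² = π(1.070×10^-2 m)² = 3.597×10^-4 m².
L = μ₀μᵣN²A/ℓ = (4π×10⁻⁷)(3900)(976)²(3.597×10^-4)/(0.177) = 9.487 H.
U = ½LI² = ½(9.487)(8.35)² = 330.7 J.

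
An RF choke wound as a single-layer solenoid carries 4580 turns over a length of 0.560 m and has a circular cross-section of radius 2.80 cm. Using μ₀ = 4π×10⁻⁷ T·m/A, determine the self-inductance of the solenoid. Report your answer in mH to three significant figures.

L ≈ 116 mH

A = πr² = π(2.800×10^-2 m)² = 2.463×10^-3 m².
For a long solenoid, L = μ₀N²A/ℓ.
L = (4π×10⁻⁷)(4580)²(2.463×10^-3)/(0.56 m) = 0.1159 H.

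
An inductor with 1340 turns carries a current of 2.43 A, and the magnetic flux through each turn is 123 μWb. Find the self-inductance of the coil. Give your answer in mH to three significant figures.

L ≈ 67.8 mH

Self-inductance is defined by L = NΦ_B/I (flux linkage over current).
L = (1340)(1.230×10^-4 Wb)/(2.43 A) = 6.783×10^-2 H.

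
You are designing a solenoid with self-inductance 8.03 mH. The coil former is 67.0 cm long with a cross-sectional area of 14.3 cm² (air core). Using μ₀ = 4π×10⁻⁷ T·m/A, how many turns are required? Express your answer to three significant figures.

A = 14.3 cm² = 1.430×10^-3 m².
From L = μ₀N²A/ℓ, N = √(Lℓ / (μ₀A)).
N = √[(8.030×10^-3)(0.67) / ((4π×10⁻⁷)×1.430×10^-3)] = √(2.994×10^6) ≈ 1730.3.

N ≈ 1730 turns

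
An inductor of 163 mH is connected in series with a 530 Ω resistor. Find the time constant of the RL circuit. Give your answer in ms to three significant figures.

τ ≈ 0.308 ms

τ = L/R = (0.163 H)/(530 Ω) = 3.075×10^-4 s.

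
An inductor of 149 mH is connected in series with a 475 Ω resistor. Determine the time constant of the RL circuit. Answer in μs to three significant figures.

τ = L/R = (0.149 H)/(475 Ω) = 3.137×10^-4 s.

τ ≈ 314 μs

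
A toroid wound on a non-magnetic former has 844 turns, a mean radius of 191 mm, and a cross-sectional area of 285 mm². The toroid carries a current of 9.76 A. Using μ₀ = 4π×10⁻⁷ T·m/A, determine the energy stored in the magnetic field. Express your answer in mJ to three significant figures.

U ≈ 10.1 mJ

L = μ₀N²A/(2πR) = (4π×10⁻⁷)(844)²(2.850×10^-4)/(2π×0.191) = 2.126×10^-4 H.
U = ½LI² = ½(2.126×10^-4)(9.76)² = 1.013×10^-2 J.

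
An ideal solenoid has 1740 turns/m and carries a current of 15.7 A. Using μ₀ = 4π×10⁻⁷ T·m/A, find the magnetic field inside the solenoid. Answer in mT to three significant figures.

Inside a long solenoid, B = μ₀nI.
B = (4π×10⁻⁷)(1.740×10^3 m⁻¹)(15.7 A) = 3.433×10^-2 T.

B ≈ 34.3 mT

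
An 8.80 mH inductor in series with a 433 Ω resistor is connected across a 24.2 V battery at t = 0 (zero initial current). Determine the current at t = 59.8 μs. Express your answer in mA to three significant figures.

I ≈ 52.9 mA

τ = L/R = 8.800×10^-3/433 = 2.032×10^-5 s; final current I_∞ = ε/R = 24.2/433 = 5.589×10^-2 A.
I(t) = I_∞(1 − e^(−t/τ)) with t/τ = 2.942.
I = (5.589×10^-2)(1 − e^(−2.942)) = 5.294×10^-2 A.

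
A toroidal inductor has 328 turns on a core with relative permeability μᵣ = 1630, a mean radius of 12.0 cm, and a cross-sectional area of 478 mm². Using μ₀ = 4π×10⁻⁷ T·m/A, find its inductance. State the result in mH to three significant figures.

For a thin toroid, L = μ₀μᵣN²A/(2πR).
L = (4π×10⁻⁷)(1630)(328)²(4.780×10^-4) / (2π×0.12 m) = 0.1397 H.

L ≈ 140 mH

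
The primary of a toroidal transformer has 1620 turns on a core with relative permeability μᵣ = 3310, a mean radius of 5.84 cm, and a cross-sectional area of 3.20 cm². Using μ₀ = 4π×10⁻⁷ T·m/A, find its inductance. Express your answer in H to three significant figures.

L ≈ 9.52 H

For a thin toroid, L = μ₀μᵣN²A/(2πR).
L = (4π×10⁻⁷)(3310)(1620)²(3.200×10^-4) / (2π×5.840×10^-2 m) = 9.52 H.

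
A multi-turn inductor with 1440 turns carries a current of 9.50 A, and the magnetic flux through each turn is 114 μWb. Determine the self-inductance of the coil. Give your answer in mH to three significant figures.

L ≈ 17.3 mH

Self-inductance is defined by L = NΦ_B/I (flux linkage over current).
L = (1440)(1.140×10^-4 Wb)/(9.50 A) = 1.728×10^-2 H.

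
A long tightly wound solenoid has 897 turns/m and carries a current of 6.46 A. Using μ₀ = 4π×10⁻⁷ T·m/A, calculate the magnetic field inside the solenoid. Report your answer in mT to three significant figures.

Inside a long solenoid, B = μ₀nI.
B = (4π×10⁻⁷)(897 m⁻¹)(6.46 A) = 7.282×10^-3 T.

B ≈ 7.28 mT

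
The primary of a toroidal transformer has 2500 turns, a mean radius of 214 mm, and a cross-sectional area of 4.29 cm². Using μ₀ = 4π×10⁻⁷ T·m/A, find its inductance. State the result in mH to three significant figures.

For a thin toroid, L = μ₀N²A/(2πR).
L = (4π×10⁻⁷)(2500)²(4.290×10^-4) / (2π×0.214 m) = 2.506×10^-3 H.

L ≈ 2.51 mH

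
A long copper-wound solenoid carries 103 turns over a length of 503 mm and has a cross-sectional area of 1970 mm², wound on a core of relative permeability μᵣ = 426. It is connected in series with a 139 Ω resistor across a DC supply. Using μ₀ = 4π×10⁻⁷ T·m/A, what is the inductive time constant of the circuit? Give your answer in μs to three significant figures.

A = 1970 mm² = 1.970×10^-3 m².
L = μ₀μᵣN²A/ℓ = (4π×10⁻⁷)(426)(103)²(1.970×10^-3)/(0.503) = 2.224×10^-2 H.
τ = L/R = (2.224×10^-2)/(139) = 1.600×10^-4 s.

τ ≈ 160 μs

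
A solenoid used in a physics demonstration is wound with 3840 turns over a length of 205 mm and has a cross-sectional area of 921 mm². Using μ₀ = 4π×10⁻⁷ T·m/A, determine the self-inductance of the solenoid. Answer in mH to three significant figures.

L ≈ 83.2 mH

A = 921 mm² = 9.210×10^-4 m².
For a long solenoid, L = μ₀N²A/ℓ.
L = (4π×10⁻⁷)(3840)²(9.210×10^-4)/(0.205 m) = 8.3249×10^-2 H.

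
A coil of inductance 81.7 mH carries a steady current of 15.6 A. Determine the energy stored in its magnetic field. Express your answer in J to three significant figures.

U ≈ 9.94 J

Stored magnetic energy: U = ½LI².
U = ½(8.170×10^-2 H)(15.6 A)² = 9.941 J.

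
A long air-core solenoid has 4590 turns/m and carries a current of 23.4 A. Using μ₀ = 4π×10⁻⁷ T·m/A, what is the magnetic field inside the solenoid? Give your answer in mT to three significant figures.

B ≈ 135 mT

Inside a long solenoid, B = μ₀nI.
B = (4π×10⁻⁷)(4.590×10^3 m⁻¹)(23.4 A) = 0.135 T.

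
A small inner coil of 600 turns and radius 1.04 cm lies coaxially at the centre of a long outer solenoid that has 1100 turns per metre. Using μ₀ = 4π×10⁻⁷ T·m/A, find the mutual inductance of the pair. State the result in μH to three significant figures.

The outer solenoid produces a uniform field B₁ = μ₀n₁I₁ across the inner coil,
so the flux linkage is N₂Φ = N₂B₁A₂ = μ₀n₁N₂A₂·I₁, giving M = μ₀n₁N₂A₂.
A₂ = πr² = π(1.040×10^-2 m)² = 3.398×10^-4 m².
M = (4π×10⁻⁷)(1100)(600)(3.398×10^-4) = 2.818×10^-4 H.

M ≈ 282 μH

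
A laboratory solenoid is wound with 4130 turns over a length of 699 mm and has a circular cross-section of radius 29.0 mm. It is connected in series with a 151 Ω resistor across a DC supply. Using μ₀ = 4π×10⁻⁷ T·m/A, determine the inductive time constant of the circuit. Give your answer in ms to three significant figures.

τ ≈ 0.537 ms

A = πr² = π(2.900×10^-2 m)² = 2.642×10^-3 m².
L = μ₀N²A/ℓ = (4π×10⁻⁷)(4130)²(2.642×10^-3)/(0.699) = 8.102×10^-2 H.
τ = L/R = (8.102×10^-2)/(151) = 5.365×10^-4 s.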